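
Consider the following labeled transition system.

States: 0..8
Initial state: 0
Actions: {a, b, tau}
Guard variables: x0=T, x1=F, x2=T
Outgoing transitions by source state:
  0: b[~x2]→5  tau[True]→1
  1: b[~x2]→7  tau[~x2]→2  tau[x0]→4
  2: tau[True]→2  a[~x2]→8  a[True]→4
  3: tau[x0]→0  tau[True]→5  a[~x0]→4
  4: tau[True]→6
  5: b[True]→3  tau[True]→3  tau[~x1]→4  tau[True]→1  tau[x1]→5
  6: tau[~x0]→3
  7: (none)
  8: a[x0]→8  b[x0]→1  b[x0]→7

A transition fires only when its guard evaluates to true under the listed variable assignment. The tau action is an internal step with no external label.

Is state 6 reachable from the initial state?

14 transition(s) survive guard evaluation.
depth 0: {0}
depth 1: {1}  cumulative {0,1}
depth 2: {4}  cumulative {0,1,4}
depth 3: {6}  cumulative {0,1,4,6}
Reachable = {0,1,4,6}
witness 6: tau·tau·tau

Answer: REACHABLE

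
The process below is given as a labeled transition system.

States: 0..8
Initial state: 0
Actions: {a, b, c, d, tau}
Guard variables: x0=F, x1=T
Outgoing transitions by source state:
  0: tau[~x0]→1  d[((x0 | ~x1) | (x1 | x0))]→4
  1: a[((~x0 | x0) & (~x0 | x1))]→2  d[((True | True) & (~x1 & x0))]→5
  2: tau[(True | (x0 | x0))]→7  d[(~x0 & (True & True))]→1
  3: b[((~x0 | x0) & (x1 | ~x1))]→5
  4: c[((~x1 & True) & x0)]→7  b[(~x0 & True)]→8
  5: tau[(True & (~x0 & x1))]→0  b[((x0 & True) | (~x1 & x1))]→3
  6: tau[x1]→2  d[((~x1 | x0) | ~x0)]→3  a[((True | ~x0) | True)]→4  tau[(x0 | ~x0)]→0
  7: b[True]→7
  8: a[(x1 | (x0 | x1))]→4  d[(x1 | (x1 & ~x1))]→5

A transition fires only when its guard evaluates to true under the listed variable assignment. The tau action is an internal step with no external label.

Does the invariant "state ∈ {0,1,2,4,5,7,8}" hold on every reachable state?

Answer: INVARIANT HOLDS

Analysis:
Allowed set {0,1,2,4,5,7,8}
R = {0,1,2,4,5,7,8}
  0: safe
  1: safe
  2: safe
  4: safe
  5: safe
  7: safe
  8: safe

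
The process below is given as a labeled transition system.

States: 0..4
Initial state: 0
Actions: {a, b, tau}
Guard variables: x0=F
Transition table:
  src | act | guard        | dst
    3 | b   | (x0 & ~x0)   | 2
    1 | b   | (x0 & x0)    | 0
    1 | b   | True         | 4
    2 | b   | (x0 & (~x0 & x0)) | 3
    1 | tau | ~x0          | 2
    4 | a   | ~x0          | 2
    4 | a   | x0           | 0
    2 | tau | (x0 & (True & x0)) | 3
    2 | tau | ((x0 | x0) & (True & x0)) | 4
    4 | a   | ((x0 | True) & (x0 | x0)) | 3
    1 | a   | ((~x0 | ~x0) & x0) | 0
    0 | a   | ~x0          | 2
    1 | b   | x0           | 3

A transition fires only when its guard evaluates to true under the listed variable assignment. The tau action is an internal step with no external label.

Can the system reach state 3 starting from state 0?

Answer: UNREACHABLE

Analysis:
4 transition(s) survive guard evaluation.
Layer 0: {0}
Layer 1: {2}  now seen {0,2}
Reach set: {0,2}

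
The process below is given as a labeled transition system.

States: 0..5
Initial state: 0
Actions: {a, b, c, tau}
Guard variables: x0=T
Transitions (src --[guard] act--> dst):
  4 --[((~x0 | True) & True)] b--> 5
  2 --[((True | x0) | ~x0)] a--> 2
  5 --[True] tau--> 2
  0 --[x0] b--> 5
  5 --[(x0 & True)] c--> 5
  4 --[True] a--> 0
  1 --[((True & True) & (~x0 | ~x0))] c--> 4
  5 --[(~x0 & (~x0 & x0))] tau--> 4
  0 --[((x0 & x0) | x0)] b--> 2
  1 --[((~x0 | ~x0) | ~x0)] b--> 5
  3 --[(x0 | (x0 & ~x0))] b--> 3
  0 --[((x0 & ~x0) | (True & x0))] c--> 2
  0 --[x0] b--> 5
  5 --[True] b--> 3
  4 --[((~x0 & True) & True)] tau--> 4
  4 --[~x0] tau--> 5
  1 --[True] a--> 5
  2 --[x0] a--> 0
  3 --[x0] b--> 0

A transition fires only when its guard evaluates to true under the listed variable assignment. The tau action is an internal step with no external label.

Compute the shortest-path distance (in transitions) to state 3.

Answer: 2

Trace:
Layered search for 3:
  L0 = {0}
  L1 = {2,5}
  L2 = {3}
depth(3)=2, e.g. b·b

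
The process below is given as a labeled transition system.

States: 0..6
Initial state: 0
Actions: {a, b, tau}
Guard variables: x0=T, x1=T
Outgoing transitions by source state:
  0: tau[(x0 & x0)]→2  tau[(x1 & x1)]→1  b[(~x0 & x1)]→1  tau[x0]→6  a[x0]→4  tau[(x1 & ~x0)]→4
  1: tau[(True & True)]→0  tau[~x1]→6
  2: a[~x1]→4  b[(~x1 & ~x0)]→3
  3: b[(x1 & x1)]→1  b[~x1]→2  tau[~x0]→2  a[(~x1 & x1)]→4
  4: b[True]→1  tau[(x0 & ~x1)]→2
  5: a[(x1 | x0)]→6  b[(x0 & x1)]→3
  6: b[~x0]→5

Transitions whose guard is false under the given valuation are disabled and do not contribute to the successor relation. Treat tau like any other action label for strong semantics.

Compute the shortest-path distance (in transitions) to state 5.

Answer: UNREACHABLE

Trace:
Layered search for 5:
  L0 = {0}
  L1 = {1,2,4,6}
5 never appears.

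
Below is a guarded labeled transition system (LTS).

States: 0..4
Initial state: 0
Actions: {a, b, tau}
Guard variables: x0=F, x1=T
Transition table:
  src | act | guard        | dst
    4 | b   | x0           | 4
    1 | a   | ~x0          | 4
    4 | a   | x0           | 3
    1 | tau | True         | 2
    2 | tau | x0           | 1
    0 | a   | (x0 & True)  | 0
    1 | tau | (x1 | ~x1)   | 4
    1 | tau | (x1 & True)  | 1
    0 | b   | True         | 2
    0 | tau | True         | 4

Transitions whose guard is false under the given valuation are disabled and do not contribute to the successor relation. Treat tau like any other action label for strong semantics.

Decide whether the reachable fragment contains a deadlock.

Reachable = {0,2,4}
  0: b→2  tau→4  [deg 2]
  2: ∅  [no exit]
  4: ∅  [no exit]
trace reaching 2: b

Answer: DEADLOCK at state 2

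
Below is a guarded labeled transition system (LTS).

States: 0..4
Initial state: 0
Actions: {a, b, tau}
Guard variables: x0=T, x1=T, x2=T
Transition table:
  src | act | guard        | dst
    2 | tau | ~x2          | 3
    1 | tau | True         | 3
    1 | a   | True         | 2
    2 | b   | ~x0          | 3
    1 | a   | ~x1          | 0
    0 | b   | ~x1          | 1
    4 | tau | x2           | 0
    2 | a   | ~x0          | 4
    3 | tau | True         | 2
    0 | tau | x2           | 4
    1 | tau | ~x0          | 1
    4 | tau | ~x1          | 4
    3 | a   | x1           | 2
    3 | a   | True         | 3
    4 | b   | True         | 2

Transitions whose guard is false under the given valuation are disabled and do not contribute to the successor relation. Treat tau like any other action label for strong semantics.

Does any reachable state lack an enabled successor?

Reachable = {0,2,4}
  0: tau→4  [1 out]
  2: ∅  [deadlock]
  4: b→2  tau→0  [2 out]
trace reaching 2: tau·b

Answer: DEADLOCK at state 2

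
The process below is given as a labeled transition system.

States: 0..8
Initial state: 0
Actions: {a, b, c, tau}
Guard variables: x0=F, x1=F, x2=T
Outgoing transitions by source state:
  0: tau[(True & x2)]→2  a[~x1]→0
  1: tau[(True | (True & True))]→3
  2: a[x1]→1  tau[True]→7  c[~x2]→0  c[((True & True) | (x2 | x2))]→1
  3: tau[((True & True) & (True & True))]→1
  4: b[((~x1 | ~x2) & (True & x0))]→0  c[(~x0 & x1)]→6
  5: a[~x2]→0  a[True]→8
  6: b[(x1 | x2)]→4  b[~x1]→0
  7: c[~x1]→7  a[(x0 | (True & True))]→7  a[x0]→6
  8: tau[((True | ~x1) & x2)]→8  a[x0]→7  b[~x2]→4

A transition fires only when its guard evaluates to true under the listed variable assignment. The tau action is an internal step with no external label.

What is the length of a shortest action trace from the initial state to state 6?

Answer: UNREACHABLE

Analysis:
BFS to 6:
  depth 0: {0}
  depth 1: {2}
  depth 2: {1,7}
  depth 3: {3}
6 never appears.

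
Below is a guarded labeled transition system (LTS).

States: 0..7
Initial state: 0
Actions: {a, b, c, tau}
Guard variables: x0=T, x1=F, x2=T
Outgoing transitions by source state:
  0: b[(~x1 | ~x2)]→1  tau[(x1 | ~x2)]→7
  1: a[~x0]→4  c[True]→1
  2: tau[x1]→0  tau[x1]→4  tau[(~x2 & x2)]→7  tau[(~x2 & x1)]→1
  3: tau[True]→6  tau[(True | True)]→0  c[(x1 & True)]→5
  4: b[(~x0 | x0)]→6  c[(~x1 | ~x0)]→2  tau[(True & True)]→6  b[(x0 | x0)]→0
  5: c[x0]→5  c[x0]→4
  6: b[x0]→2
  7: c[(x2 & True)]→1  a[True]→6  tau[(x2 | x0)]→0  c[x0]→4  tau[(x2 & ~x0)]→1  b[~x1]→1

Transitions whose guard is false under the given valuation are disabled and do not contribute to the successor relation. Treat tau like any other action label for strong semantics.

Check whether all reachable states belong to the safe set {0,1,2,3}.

Answer: INVARIANT HOLDS

Analysis:
Inv-set: {0,1,2,3}
R = {0,1}
  0: ✓
  1: ✓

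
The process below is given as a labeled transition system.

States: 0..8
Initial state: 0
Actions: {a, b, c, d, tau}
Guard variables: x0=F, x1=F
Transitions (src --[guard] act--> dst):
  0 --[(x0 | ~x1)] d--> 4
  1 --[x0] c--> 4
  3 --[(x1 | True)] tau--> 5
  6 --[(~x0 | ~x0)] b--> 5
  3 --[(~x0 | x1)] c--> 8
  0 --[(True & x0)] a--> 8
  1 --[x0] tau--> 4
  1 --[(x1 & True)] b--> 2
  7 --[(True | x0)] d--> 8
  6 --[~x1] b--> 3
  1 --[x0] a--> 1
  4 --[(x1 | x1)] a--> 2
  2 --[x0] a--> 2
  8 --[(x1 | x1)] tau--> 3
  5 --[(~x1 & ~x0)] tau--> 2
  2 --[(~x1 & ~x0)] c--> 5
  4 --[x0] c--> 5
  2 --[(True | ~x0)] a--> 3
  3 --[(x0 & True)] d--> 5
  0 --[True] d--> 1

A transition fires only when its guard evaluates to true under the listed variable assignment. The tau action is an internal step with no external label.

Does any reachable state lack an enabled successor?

Answer: DEADLOCK at state 1

Trace:
Reachable = {0,1,4}
  0: d→1  d→4  [deg 2]
  1: ∅  [STUCK]
  4: ∅  [STUCK]
witness 1: d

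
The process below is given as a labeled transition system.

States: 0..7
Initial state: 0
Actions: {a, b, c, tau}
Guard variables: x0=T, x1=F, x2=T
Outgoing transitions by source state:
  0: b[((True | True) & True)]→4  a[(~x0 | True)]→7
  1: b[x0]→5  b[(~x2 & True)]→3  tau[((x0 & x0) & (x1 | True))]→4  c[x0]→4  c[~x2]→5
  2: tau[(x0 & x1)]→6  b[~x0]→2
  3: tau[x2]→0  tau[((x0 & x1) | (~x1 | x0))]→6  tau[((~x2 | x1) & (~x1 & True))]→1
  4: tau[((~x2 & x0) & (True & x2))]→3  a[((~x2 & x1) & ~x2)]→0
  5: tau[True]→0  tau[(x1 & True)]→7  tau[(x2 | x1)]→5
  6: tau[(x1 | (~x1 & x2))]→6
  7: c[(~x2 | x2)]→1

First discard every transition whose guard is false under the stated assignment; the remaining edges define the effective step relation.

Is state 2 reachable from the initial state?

Guard filter leaves 11 enabled edge(s).
L0 = {0}
L1 = {4,7}  now seen {0,4,7}
L2 = {1}  now seen {0,1,4,7}
L3 = {5}  now seen {0,1,4,5,7}
Reach set: {0,1,4,5,7}

Answer: UNREACHABLE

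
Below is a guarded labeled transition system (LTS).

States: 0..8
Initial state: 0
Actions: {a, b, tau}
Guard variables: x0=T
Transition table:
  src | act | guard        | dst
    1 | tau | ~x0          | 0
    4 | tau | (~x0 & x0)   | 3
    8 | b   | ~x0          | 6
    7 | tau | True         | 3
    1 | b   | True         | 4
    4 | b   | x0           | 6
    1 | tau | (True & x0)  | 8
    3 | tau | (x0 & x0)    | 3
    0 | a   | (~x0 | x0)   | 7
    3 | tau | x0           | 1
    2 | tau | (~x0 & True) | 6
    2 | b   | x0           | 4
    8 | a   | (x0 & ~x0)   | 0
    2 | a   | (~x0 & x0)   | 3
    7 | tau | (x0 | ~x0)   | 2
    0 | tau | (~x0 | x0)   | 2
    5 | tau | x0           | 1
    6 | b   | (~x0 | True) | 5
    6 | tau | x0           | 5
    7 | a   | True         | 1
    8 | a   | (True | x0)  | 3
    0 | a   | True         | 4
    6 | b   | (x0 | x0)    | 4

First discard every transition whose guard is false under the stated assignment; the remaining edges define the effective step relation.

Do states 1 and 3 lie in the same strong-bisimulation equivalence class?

Answer: NOT BISIMILAR

Working:
Bisimulation quotient by refinement:
  π0 = {{0,1,2,3,4,5,6,7,8}}
  π1 = {{0,7},{1,6},{2,4},{3,5},{8}}
  π2 = {{0},{1},{2},{3},{4},{5},{6},{7},{8}}
Fixed point at round 3; 9 class(es).
class of 1: {1}; class of 3: {3}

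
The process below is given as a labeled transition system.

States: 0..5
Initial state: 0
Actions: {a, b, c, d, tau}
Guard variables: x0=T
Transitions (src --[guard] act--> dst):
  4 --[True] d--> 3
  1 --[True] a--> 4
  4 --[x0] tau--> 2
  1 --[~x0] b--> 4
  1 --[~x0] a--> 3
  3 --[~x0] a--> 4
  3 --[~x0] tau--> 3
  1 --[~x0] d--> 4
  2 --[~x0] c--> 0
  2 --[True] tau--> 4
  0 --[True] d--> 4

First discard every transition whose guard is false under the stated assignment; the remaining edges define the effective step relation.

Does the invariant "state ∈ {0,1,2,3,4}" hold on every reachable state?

Answer: INVARIANT HOLDS

Trace:
Allowed set {0,1,2,3,4}
R = {0,2,3,4}
  0: ✓
  2: ✓
  3: ✓
  4: ✓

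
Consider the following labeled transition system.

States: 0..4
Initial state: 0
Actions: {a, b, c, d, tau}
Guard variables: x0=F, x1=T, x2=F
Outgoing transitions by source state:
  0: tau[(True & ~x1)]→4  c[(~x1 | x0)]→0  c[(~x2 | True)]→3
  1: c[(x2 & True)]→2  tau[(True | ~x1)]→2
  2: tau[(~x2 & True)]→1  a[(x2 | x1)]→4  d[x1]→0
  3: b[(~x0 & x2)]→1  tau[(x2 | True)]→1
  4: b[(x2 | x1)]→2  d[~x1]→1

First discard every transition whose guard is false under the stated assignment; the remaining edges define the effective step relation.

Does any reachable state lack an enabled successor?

Reachable = {0,1,2,3,4}
  0: c→3  [1 out]
  1: tau→2  [1 out]
  2: a→4  d→0  tau→1  [3 out]
  3: tau→1  [1 out]
  4: b→2  [1 out]

Answer: DEADLOCK-FREE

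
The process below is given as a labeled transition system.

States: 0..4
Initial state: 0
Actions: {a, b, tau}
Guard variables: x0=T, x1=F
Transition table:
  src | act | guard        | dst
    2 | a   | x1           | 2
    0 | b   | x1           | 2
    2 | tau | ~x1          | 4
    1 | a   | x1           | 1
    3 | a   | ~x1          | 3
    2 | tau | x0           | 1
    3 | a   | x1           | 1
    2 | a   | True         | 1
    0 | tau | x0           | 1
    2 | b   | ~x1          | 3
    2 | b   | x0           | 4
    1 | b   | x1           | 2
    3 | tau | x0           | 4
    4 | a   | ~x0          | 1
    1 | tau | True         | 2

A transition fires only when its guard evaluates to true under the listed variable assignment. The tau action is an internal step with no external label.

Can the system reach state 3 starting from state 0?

Guard filter leaves 9 enabled edge(s).
L0 = {0}
L1 = {1}  cumulative {0,1}
L2 = {2}  cumulative {0,1,2}
L3 = {3,4}  cumulative {0,1,2,3,4}
R = {0,1,2,3,4}
witness 3: tau·tau·b

Answer: REACHABLE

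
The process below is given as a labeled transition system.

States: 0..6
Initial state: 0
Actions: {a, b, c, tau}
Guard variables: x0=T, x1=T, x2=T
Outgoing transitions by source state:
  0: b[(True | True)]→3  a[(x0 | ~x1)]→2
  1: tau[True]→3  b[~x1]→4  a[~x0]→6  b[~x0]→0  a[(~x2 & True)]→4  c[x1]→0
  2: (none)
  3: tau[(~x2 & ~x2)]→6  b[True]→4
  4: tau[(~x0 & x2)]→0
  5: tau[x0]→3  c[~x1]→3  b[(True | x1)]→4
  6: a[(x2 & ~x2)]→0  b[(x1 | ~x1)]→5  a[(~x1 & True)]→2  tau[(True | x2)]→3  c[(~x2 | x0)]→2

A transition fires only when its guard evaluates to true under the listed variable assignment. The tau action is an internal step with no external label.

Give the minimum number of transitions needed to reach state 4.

Answer: 2

Analysis:
BFS to 4:
  depth 0: {0}
  depth 1: {2,3}
  depth 2: {4}
4 enters at depth 2; path b·b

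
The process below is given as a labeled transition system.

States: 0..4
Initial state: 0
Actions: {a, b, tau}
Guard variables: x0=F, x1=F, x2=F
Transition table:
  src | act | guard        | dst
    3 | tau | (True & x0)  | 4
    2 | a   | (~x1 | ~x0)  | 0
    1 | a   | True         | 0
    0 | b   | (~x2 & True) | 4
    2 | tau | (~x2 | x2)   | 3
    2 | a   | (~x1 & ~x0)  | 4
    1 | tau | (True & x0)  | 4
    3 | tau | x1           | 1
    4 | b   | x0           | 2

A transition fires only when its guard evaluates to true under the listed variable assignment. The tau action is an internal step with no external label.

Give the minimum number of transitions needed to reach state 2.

Answer: UNREACHABLE

Trace:
Breadth-first toward 2:
  L0 = {0}
  L1 = {4}
2 never appears.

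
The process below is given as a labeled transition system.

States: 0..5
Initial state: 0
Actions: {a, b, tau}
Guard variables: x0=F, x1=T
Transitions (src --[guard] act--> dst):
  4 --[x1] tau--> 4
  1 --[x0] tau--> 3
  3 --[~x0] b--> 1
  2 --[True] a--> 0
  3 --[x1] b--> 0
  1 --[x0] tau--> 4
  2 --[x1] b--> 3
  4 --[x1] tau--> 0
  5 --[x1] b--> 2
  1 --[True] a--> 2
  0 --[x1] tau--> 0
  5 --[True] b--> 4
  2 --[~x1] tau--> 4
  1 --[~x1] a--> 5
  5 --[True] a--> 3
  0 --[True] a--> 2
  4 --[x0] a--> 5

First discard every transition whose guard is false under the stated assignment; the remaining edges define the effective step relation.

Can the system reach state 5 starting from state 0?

Answer: UNREACHABLE

Trace:
After dropping false guards: 12 live edges.
Layer 0: {0}
Layer 1: {2}  total {0,2}
Layer 2: {3}  total {0,2,3}
Layer 3: {1}  total {0,1,2,3}
Reachable = {0,1,2,3}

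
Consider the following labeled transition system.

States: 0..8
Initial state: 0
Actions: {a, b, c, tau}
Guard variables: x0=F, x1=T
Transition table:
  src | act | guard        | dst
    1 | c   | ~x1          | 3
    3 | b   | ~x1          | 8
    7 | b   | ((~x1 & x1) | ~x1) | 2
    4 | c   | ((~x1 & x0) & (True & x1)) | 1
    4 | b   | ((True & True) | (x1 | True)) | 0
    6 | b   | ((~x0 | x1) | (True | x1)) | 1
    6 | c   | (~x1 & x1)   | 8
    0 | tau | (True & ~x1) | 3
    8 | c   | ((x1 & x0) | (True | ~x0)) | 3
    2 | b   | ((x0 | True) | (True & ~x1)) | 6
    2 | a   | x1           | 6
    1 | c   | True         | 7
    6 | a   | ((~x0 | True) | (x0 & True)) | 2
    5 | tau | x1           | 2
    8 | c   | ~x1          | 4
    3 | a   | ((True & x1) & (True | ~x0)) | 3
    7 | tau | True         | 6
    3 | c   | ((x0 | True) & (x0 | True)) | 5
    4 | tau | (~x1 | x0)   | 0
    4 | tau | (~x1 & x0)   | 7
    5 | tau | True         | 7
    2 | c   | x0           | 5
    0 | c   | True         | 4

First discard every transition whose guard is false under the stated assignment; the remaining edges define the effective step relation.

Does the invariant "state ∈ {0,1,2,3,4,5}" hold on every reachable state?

Inv-set: {0,1,2,3,4,5}
Reach set: {0,4}
  0: ok
  4: ok

Answer: INVARIANT HOLDS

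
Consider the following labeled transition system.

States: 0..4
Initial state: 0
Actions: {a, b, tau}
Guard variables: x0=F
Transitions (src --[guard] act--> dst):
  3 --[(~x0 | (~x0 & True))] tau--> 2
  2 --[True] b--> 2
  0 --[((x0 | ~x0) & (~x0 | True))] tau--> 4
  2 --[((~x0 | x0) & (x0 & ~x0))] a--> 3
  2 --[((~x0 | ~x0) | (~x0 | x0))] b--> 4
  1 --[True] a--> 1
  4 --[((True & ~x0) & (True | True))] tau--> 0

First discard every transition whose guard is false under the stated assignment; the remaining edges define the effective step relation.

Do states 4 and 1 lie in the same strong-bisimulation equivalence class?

Answer: NOT BISIMILAR

Trace:
Bisimulation quotient by refinement:
  P[0] = {{0,1,2,3,4}}
  P[1] = {{0,3,4},{1},{2}}
  P[2] = {{0,4},{1},{2},{3}}
4 equivalence class(es) (converged in 3)
[4]={0,4}  [1]={1}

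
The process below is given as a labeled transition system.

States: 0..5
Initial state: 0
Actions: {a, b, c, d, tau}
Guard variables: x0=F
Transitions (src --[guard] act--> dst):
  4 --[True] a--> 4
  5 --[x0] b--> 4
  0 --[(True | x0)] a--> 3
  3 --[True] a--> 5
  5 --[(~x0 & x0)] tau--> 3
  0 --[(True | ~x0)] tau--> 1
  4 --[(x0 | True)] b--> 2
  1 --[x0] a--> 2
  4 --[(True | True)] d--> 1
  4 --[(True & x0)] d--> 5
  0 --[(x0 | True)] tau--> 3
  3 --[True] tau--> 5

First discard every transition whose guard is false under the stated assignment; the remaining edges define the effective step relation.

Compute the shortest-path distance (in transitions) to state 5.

Breadth-first toward 5:
  Layer 0: {0}
  Layer 1: {1,3}
  Layer 2: {5}
depth(5)=2, e.g. a·a

Answer: 2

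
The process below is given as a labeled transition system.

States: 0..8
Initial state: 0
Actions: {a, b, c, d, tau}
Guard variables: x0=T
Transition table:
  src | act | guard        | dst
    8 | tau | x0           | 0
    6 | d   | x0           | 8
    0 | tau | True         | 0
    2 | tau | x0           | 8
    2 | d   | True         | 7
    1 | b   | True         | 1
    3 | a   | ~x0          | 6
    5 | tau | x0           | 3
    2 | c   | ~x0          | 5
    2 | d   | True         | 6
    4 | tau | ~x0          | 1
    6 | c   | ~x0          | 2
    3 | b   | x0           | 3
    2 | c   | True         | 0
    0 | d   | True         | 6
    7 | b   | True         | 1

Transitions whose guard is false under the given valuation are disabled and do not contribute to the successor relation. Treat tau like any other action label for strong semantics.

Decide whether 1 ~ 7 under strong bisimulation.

Refine partition for ~:
  round 0: {{0,1,2,3,4,5,6,7,8}}
  round 1: {{0},{1,3,7},{2},{4},{5,8},{6}}
  round 2: {{0},{1,3,7},{2},{4},{5},{6},{8}}
Fixed point at round 3; 7 class(es).
[1]={1,3,7}  [7]={1,3,7}

Answer: BISIMILAR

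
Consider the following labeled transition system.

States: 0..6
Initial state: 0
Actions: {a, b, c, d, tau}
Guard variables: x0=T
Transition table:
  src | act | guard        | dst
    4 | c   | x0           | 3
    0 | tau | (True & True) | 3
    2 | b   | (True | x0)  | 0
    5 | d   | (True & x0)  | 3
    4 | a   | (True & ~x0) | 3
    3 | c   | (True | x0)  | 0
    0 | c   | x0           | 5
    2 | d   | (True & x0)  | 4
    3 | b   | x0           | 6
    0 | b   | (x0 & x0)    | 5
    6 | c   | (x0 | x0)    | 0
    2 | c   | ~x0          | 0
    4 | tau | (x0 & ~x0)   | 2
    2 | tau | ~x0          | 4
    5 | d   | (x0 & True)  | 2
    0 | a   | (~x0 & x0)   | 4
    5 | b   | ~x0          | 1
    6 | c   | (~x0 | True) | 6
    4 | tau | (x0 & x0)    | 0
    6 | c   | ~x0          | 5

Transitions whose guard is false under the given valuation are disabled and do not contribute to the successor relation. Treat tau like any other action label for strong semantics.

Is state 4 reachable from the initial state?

13 transition(s) survive guard evaluation.
Layer 0: {0}
Layer 1: {3,5}  now seen {0,3,5}
Layer 2: {2,6}  now seen {0,2,3,5,6}
Layer 3: {4}  now seen {0,2,3,4,5,6}
Reach set: {0,2,3,4,5,6}
witness 4: c·d·d

Answer: REACHABLE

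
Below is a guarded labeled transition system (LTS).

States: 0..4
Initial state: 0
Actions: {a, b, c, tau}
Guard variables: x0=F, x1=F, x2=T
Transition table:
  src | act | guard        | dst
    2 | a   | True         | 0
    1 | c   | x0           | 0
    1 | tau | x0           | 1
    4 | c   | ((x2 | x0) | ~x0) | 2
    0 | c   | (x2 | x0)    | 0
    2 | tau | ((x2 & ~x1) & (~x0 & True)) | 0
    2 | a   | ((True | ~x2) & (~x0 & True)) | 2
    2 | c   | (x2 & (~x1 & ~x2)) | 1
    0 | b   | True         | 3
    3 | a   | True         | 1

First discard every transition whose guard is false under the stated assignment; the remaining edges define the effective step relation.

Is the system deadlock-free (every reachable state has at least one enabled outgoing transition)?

Answer: DEADLOCK at state 1

Analysis:
Reachable = {0,1,3}
  0: b→3  c→0  [2 out]
  1: ∅  [no exit]
  3: a→1  [1 out]
witness 1: b·a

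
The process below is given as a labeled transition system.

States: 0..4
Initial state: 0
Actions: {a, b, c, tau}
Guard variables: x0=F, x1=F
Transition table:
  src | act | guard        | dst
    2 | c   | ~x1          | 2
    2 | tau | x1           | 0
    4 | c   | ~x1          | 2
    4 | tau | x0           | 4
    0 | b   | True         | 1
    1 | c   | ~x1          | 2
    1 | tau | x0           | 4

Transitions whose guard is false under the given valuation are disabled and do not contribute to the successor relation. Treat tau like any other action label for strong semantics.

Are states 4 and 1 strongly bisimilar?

Refine partition for ~:
  P[0] = {{0,1,2,3,4}}
  P[1] = {{0},{1,2,4},{3}}
stable after 2 split(s): 3 block(s)
4∈{1,2,4}, 1∈{1,2,4}

Answer: BISIMILAR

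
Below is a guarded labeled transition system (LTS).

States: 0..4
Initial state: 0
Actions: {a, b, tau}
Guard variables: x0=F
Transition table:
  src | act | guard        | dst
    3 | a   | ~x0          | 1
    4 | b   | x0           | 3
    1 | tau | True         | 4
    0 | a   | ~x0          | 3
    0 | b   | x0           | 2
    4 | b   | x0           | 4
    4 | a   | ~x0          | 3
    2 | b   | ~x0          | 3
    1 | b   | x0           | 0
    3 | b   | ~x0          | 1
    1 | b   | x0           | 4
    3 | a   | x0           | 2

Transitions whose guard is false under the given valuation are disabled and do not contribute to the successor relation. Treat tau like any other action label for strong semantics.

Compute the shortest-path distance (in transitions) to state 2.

Answer: UNREACHABLE

Analysis:
Breadth-first toward 2:
  Layer 0: {0}
  Layer 1: {3}
  Layer 2: {1}
  Layer 3: {4}
2 never appears.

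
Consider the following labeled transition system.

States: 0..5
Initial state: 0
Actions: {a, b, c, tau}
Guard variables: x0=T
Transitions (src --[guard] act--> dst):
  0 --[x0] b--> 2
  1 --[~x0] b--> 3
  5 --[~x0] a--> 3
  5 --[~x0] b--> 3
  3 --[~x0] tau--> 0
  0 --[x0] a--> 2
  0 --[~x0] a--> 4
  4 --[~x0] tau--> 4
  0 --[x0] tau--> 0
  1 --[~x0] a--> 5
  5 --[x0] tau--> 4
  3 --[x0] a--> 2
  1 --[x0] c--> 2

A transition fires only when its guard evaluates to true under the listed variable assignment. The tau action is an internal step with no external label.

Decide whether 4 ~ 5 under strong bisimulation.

Answer: NOT BISIMILAR

Working:
Refine partition for ~:
  round 0: {{0,1,2,3,4,5}}
  round 1: {{0},{1},{2,4},{3},{5}}
stable after 2 split(s): 5 block(s)
class of 4: {2,4}; class of 5: {5}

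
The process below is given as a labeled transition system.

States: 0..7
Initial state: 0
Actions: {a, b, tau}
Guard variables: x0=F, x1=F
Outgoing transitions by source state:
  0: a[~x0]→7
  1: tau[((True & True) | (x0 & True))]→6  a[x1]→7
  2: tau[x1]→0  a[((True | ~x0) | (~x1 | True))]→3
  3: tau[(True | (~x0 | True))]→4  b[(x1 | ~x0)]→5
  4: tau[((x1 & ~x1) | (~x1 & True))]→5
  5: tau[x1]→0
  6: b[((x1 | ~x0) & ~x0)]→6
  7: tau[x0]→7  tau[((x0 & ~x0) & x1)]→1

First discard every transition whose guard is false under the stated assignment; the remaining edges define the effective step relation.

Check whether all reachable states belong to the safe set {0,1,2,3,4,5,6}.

Inv-set: {0,1,2,3,4,5,6}
Reach set: {0,7}
  0: ok
  7: ✗ unsafe
witness against invariant: a → 7

Answer: INVARIANT VIOLATED at state 7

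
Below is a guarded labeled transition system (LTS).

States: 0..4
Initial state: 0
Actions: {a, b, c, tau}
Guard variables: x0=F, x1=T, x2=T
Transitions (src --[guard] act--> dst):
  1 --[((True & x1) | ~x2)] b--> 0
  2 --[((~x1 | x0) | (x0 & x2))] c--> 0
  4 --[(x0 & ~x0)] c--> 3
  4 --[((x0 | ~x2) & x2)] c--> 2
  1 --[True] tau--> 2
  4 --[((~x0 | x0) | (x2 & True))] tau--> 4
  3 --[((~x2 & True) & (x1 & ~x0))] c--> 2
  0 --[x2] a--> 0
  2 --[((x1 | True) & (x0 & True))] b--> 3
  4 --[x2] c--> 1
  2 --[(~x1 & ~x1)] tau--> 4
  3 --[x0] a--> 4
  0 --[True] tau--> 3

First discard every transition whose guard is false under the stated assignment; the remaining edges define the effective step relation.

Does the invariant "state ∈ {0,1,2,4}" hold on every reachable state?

Inv-set: {0,1,2,4}
R = {0,3}
  0: ✓
  3: VIOLATES
witness against invariant: tau → 3

Answer: INVARIANT VIOLATED at state 3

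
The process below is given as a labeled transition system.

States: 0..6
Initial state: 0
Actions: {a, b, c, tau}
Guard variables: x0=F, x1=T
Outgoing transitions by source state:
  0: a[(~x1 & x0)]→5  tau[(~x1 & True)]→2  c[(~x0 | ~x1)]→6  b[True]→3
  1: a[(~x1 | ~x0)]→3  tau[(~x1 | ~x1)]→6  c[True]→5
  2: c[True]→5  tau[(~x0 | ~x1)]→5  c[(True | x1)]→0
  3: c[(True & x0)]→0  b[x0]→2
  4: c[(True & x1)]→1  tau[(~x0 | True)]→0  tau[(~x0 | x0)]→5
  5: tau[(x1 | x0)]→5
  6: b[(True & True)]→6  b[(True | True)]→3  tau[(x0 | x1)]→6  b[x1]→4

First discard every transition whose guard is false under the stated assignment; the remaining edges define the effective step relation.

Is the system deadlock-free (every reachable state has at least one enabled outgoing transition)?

R = {0,1,3,4,5,6}
  0: b→3  c→6  [deg 2]
  1: a→3  c→5  [deg 2]
  3: ∅  [deadlock]
  4: c→1  tau→0  tau→5  [deg 3]
  5: tau→5  [deg 1]
  6: b→3  b→4  b→6  tau→6  [deg 4]
Path to 3: b

Answer: DEADLOCK at state 3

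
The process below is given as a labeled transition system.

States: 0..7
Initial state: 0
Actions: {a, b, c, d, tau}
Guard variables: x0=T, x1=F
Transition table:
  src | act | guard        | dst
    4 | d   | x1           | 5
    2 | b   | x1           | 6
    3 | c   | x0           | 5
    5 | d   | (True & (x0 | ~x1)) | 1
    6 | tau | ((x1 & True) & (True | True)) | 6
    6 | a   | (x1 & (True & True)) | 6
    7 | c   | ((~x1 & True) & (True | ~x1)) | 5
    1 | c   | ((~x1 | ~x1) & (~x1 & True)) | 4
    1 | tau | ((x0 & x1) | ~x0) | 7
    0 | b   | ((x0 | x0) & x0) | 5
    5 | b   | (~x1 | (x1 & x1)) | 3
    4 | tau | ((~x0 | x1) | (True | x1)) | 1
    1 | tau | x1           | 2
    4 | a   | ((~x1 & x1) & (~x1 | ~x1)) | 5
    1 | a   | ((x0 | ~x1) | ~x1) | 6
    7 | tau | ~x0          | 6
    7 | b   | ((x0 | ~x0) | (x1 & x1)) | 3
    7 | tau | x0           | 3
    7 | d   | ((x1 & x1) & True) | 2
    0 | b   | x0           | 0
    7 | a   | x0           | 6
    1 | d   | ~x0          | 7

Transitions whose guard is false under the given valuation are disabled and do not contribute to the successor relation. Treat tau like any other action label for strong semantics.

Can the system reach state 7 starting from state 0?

Answer: UNREACHABLE

Trace:
12 transition(s) survive guard evaluation.
Layer 0: {0}
Layer 1: {5}  total {0,5}
Layer 2: {1,3}  total {0,1,3,5}
Layer 3: {4,6}  total {0,1,3,4,5,6}
Reach set: {0,1,3,4,5,6}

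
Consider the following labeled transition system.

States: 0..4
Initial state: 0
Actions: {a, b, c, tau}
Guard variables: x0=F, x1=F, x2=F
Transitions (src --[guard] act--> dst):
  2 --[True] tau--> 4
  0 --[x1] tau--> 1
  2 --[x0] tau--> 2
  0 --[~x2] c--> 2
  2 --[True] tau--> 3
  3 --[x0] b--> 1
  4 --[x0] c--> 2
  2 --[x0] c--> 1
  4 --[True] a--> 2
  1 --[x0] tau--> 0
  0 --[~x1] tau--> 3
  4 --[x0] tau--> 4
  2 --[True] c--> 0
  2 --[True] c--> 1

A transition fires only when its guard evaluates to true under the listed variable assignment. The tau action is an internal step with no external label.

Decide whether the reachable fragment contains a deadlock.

Reachable = {0,1,2,3,4}
  0: c→2  tau→3  [deg 2]
  1: ∅  [no exit]
  2: c→0  c→1  tau→3  tau→4  [deg 4]
  3: ∅  [no exit]
  4: a→2  [deg 1]
witness 1: c·c

Answer: DEADLOCK at state 1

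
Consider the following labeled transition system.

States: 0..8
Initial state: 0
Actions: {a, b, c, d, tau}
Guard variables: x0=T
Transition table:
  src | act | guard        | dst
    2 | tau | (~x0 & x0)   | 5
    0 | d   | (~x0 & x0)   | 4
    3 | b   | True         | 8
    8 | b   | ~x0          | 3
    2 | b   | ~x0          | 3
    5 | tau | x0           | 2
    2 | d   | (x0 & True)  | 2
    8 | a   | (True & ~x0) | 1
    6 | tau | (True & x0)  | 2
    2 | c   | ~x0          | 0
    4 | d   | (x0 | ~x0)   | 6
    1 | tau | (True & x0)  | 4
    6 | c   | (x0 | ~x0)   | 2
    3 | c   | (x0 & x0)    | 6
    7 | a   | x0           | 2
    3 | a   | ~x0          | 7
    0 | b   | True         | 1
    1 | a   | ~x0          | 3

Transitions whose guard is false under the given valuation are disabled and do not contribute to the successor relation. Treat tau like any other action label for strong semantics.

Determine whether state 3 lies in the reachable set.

Answer: UNREACHABLE

Trace:
10 transition(s) survive guard evaluation.
Layer 0: {0}
Layer 1: {1}  total {0,1}
Layer 2: {4}  total {0,1,4}
Layer 3: {6}  total {0,1,4,6}
Layer 4: {2}  total {0,1,2,4,6}
R = {0,1,2,4,6}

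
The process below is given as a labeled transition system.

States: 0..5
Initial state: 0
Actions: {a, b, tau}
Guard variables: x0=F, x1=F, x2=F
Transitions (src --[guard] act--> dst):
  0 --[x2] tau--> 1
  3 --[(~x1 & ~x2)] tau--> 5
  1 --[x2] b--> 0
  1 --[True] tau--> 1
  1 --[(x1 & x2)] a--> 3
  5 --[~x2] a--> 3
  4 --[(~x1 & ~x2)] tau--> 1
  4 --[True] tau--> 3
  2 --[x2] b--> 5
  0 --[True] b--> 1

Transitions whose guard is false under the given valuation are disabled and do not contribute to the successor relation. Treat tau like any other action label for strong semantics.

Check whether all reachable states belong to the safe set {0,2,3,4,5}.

Allowed set {0,2,3,4,5}
Reachable = {0,1}
  0: ok
  1: VIOLATES
reach 1 via b — violates

Answer: INVARIANT VIOLATED at state 1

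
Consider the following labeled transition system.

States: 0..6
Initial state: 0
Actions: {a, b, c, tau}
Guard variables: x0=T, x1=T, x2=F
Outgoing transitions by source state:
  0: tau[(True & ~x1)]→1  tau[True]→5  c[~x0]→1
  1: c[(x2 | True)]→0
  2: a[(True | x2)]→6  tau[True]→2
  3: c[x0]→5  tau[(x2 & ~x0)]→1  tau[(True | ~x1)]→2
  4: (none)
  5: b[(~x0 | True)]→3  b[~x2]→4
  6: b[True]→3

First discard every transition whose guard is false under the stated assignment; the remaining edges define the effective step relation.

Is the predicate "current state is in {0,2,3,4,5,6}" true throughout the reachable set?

Answer: INVARIANT HOLDS

Working:
Inv-set: {0,2,3,4,5,6}
Reachable = {0,2,3,4,5,6}
  0: ✓
  2: ✓
  3: ✓
  4: ✓
  5: ✓
  6: ✓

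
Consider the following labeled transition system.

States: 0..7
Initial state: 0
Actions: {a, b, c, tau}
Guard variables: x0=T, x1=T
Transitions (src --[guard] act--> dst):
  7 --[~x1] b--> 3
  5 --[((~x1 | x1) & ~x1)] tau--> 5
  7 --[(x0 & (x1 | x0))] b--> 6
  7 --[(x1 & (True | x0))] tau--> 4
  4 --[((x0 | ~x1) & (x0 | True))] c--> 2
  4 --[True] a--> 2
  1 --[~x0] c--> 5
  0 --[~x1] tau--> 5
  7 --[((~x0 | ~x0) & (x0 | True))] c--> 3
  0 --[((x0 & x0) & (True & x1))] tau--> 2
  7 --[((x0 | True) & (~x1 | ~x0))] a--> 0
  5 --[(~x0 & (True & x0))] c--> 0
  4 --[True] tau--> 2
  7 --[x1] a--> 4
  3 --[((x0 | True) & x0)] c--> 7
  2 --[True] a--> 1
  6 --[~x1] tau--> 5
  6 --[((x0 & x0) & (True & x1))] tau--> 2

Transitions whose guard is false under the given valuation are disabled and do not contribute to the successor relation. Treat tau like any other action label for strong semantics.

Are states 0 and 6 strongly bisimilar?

Answer: BISIMILAR

Trace:
Compute ~ classes (split until stable):
  π0 = {{0,1,2,3,4,5,6,7}}
  π1 = {{0,6},{1,5},{2},{3},{4},{7}}
6 equivalence class(es) (converged in 2)
0∈{0,6}, 6∈{0,6}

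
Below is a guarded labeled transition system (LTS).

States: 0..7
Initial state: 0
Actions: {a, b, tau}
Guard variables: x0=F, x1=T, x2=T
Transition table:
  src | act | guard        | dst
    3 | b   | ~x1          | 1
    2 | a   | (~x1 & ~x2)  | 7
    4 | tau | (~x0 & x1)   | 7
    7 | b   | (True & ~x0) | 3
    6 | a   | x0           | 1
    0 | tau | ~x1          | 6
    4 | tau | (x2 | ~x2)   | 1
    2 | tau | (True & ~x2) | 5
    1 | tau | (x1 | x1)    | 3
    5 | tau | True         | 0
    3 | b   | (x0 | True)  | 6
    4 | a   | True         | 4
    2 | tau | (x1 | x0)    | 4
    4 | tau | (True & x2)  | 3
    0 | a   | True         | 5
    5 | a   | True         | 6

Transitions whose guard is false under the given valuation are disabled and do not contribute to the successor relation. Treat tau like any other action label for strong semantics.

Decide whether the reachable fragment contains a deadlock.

Answer: DEADLOCK at state 6

Trace:
Reach set: {0,5,6}
  0: a→5  [deg 1]
  5: a→6  tau→0  [deg 2]
  6: ∅  [deadlock]
witness 6: a·a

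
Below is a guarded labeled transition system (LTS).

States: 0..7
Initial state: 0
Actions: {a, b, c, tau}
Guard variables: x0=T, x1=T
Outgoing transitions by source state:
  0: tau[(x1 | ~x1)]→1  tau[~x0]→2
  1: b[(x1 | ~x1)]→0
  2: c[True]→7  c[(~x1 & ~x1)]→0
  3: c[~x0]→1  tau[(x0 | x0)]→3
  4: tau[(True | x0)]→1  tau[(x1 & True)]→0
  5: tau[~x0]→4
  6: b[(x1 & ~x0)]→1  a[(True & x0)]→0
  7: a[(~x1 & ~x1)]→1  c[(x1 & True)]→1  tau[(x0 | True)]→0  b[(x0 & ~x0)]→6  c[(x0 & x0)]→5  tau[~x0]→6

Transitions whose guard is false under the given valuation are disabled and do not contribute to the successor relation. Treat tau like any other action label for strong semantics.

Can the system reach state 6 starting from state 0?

10 transition(s) survive guard evaluation.
depth 0: {0}
depth 1: {1}  cumulative {0,1}
Reach set: {0,1}

Answer: UNREACHABLE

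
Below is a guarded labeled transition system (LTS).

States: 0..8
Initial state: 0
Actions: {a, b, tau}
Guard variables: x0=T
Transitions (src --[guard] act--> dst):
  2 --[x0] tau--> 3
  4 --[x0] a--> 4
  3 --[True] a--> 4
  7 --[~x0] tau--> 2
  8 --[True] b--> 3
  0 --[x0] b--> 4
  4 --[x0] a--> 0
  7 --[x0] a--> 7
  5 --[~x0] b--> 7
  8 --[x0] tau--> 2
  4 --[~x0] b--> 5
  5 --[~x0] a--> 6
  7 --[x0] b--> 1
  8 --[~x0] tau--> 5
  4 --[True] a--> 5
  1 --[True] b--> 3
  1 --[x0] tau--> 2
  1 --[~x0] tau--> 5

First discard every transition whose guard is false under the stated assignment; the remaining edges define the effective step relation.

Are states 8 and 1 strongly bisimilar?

Answer: BISIMILAR

Trace:
Compute ~ classes (split until stable):
  P[0] = {{0,1,2,3,4,5,6,7,8}}
  P[1] = {{0},{1,8},{2},{3,4},{5,6},{7}}
  P[2] = {{0},{1,8},{2},{3},{4},{5,6},{7}}
Fixed point at round 3; 7 class(es).
[8]={1,8}  [1]={1,8}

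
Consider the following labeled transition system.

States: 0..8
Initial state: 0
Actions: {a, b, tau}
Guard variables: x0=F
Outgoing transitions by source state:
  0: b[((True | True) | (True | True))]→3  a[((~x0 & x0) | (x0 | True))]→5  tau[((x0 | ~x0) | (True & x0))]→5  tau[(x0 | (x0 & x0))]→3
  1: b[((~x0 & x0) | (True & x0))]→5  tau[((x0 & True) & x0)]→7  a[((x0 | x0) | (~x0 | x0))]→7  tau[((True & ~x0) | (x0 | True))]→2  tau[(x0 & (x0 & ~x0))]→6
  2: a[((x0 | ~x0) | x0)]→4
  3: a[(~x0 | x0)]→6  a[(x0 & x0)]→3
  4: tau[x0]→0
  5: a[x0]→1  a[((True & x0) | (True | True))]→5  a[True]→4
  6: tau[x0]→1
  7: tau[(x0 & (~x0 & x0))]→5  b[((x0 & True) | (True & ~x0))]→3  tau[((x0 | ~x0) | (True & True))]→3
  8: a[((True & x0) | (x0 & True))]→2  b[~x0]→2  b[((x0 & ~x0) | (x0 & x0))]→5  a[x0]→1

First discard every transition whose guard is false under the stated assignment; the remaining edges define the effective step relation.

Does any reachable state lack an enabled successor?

Answer: DEADLOCK at state 4

Analysis:
Reach set: {0,3,4,5,6}
  0: a→5  b→3  tau→5  [deg 3]
  3: a→6  [deg 1]
  4: ∅  [no exit]
  5: a→4  a→5  [deg 2]
  6: ∅  [no exit]
Path to 4: a·a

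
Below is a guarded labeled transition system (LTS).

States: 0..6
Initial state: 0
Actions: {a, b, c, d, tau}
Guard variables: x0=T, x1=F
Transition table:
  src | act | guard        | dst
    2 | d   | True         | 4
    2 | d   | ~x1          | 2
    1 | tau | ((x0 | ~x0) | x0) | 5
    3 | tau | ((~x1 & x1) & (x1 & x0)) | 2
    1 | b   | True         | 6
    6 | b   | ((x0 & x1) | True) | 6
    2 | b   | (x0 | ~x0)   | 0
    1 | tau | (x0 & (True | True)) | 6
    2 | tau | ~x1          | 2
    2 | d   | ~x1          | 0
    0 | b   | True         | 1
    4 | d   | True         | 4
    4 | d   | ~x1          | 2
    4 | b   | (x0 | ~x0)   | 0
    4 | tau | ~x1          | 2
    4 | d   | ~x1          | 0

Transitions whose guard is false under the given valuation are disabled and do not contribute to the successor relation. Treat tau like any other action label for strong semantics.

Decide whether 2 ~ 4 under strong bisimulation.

Answer: BISIMILAR

Working:
Compute ~ classes (split until stable):
  P[0] = {{0,1,2,3,4,5,6}}
  P[1] = {{0,6},{1},{2,4},{3,5}}
  P[2] = {{0},{1},{2,4},{3,5},{6}}
Fixed point at round 3; 5 class(es).
[2]={2,4}  [4]={2,4}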